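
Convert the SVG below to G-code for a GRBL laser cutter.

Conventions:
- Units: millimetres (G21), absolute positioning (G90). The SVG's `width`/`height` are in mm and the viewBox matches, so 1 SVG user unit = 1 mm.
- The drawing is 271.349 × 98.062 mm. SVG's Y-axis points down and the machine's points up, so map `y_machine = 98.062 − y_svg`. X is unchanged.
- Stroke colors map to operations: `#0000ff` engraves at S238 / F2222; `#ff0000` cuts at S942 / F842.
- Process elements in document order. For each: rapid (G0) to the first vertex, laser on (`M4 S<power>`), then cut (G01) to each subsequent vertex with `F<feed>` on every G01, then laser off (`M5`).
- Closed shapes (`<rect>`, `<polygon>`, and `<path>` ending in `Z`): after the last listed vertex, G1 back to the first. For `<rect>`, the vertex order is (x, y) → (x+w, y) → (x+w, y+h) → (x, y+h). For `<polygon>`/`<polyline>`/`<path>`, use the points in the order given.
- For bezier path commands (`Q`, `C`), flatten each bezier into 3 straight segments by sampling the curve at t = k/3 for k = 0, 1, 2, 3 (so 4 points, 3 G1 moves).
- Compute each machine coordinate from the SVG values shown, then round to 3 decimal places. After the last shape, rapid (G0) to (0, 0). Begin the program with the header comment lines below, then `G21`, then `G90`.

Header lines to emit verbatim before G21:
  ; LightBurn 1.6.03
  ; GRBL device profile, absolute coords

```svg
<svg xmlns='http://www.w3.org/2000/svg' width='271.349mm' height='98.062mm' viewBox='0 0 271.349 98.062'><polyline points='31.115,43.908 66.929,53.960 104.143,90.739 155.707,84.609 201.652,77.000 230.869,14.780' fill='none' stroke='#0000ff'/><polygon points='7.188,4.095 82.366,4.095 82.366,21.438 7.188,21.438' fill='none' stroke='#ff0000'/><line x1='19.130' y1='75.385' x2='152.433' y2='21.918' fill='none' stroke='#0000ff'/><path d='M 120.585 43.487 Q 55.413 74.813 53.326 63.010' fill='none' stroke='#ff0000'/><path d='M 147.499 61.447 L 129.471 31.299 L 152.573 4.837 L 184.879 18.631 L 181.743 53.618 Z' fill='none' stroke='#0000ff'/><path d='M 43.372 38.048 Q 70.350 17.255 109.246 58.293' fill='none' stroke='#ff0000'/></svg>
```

; LightBurn 1.6.03
; GRBL device profile, absolute coords
G21
G90
G0 X31.115 Y54.154
M4 S238
G01 X66.929 Y44.102 F2222
G01 X104.143 Y7.323 F2222
G01 X155.707 Y13.453 F2222
G01 X201.652 Y21.062 F2222
G01 X230.869 Y83.282 F2222
M5
G0 X7.188 Y93.967
M4 S942
G01 X82.366 Y93.967 F842
G01 X82.366 Y76.624 F842
G01 X7.188 Y76.624 F842
G01 X7.188 Y93.967 F842
M5
G0 X19.130 Y22.677
M4 S238
G01 X152.433 Y76.144 F2222
M5
G0 X120.585 Y54.575
M4 S942
G01 X84.146 Y38.483 F842
G01 X61.727 Y31.975 F842
G01 X53.326 Y35.052 F842
M5
G0 X147.499 Y36.615
M4 S238
G01 X129.471 Y66.763 F2222
G01 X152.573 Y93.225 F2222
G01 X184.879 Y79.431 F2222
G01 X181.743 Y44.444 F2222
G01 X147.499 Y36.615 F2222
M5
G0 X43.372 Y60.014
M4 S942
G01 X62.682 Y67.006 F842
G01 X84.640 Y60.258 F842
G01 X109.246 Y39.769 F842
M5
G0 X0.000 Y0.000

1 u = 1 mm; y_m = 98.062 − y.

[1] `<polyline>` open polyline, #0000ff→engrave S238 F2222: (31.115,54.154) → (66.929,44.102) → (104.143,7.323) → (155.707,13.453) → (201.652,21.062) → (230.869,83.282)

[2] `<polygon>` rectangle, #ff0000→cut S942 F842: (7.188,93.967) → (82.366,93.967) → (82.366,76.624) → (7.188,76.624) → (7.188,93.967) (closed)

[3] `<line>` line segment, #0000ff→engrave S238 F2222: (19.130,22.677) → (152.433,76.144)

[4] `<path>` quadratic bezier, #ff0000→cut S942 F842: (120.585,54.575) → (84.146,38.483) → (61.727,31.975) → (53.326,35.052)

[5] `<path>` regular polygon, #0000ff→engrave S238 F2222: (147.499,36.615) → (129.471,66.763) → (152.573,93.225) → (184.879,79.431) → (181.743,44.444) → (147.499,36.615) (closed)

[6] `<path>` quadratic bezier, #ff0000→cut S942 F842: (43.372,60.014) → (62.682,67.006) → (84.640,60.258) → (109.246,39.769)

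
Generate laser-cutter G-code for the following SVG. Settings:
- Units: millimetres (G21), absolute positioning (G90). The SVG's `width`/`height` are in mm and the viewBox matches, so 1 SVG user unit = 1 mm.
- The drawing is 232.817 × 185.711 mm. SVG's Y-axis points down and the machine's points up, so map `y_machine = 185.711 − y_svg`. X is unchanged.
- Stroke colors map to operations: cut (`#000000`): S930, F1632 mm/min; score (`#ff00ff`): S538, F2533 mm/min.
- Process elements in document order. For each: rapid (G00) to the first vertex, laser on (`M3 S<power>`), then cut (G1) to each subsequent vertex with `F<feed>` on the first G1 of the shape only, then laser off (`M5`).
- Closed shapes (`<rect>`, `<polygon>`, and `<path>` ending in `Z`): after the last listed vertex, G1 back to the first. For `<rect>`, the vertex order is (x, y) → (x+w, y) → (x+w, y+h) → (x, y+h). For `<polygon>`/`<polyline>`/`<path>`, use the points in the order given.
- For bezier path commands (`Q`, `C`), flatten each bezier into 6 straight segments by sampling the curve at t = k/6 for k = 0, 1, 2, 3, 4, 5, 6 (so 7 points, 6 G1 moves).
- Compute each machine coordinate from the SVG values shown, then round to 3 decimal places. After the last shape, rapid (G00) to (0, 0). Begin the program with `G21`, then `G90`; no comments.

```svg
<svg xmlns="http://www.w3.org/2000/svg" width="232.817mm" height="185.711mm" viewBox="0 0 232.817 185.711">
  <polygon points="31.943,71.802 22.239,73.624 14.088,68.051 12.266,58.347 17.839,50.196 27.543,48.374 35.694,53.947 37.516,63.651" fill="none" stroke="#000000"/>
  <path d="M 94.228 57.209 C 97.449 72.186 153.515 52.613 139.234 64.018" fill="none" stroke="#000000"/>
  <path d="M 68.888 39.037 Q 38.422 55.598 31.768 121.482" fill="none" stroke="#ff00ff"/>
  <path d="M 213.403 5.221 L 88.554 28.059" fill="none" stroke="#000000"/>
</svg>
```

Since the viewBox matches the mm dimensions, user units are millimetres directly. The only transform is the Y-flip y_m = 185.711 − y_svg.

Shape 1 is a regular polygon drawn with `<polygon>`. Its stroke #000000 means cut at S930, F1632. After flipping Y the toolpath is (31.943,113.909) → (22.239,112.087) → (14.088,117.660) → (12.266,127.364) → (17.839,135.515) → (27.543,137.337) → (35.694,131.764) → (37.516,122.060) → (31.943,113.909), returning to the start.

Shape 2 is a cubic bezier drawn with `<path>`. Its stroke #000000 means cut at S930, F1632. After flipping Y the toolpath is (94.228,128.502) → (99.672,123.589) → (110.501,122.615) → (123.294,123.758) → (134.629,125.199) → (141.083,125.117) → (139.234,121.693).

Shape 3 is a quadratic bezier drawn with `<path>`. Its stroke #ff00ff means score at S538, F2533. After flipping Y the toolpath is (68.888,146.674) → (59.394,139.784) → (51.223,130.153) → (44.375,117.782) → (38.850,102.671) → (34.647,84.820) → (31.768,64.229).

Shape 4 is a line segment drawn with `<path>`. Its stroke #000000 means cut at S930, F1632. After flipping Y the toolpath is (213.403,180.490) → (88.554,157.652).

G21
G90
G00 X31.943 Y113.909
M3 S930
G1 X22.239 Y112.087 F1632
G1 X14.088 Y117.660
G1 X12.266 Y127.364
G1 X17.839 Y135.515
G1 X27.543 Y137.337
G1 X35.694 Y131.764
G1 X37.516 Y122.060
G1 X31.943 Y113.909
M5
G00 X94.228 Y128.502
M3 S930
G1 X99.672 Y123.589 F1632
G1 X110.501 Y122.615
G1 X123.294 Y123.758
G1 X134.629 Y125.199
G1 X141.083 Y125.117
G1 X139.234 Y121.693
M5
G00 X68.888 Y146.674
M3 S538
G1 X59.394 Y139.784 F2533
G1 X51.223 Y130.153
G1 X44.375 Y117.782
G1 X38.850 Y102.671
G1 X34.647 Y84.820
G1 X31.768 Y64.229
M5
G00 X213.403 Y180.490
M3 S930
G1 X88.554 Y157.652 F1632
M5
G00 X0.000 Y0.000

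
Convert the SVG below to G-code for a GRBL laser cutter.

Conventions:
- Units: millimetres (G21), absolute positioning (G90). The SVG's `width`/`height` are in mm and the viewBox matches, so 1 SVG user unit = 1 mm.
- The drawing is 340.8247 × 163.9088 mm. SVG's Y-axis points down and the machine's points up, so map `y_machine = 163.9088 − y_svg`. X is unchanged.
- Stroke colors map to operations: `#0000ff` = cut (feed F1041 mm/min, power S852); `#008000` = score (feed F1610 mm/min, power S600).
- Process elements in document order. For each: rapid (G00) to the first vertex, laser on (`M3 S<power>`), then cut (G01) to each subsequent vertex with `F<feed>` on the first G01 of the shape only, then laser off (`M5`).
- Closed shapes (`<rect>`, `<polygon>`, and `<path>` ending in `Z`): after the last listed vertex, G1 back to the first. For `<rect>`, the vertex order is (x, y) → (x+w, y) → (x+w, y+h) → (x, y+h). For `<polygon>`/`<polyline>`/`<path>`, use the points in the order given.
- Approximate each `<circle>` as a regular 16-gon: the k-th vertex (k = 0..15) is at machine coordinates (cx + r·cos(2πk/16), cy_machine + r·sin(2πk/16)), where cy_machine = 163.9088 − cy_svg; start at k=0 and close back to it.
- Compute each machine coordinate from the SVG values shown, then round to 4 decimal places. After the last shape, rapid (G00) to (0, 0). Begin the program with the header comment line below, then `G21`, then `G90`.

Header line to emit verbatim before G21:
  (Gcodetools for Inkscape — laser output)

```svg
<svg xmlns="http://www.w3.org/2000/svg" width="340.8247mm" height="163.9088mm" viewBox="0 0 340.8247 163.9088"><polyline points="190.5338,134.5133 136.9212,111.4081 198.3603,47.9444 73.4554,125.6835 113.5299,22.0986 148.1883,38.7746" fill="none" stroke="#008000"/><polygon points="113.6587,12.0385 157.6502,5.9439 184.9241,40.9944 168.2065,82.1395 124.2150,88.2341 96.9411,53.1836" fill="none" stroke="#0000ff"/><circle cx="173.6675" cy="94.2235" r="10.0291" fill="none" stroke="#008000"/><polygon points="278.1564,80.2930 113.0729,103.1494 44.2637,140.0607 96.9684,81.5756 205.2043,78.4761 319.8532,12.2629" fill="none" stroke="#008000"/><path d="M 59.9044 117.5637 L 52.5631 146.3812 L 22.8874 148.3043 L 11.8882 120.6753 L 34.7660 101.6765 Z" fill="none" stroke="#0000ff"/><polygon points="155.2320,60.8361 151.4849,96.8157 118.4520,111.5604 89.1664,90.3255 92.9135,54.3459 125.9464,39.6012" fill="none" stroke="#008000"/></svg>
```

(Gcodetools for Inkscape — laser output)
G21
G90
G00 X190.5338 Y29.3955
M3 S600
G01 X136.9212 Y52.5007 F1610
G01 X198.3603 Y115.9644
G01 X73.4554 Y38.2253
G01 X113.5299 Y141.8102
G01 X148.1883 Y125.1342
M5
G00 X113.6587 Y151.8703
M3 S852
G01 X157.6502 Y157.9649 F1041
G01 X184.9241 Y122.9144
G01 X168.2065 Y81.7693
G01 X124.2150 Y75.6747
G01 X96.9411 Y110.7252
G01 X113.6587 Y151.8703
M5
G00 X183.6966 Y69.6853
M3 S600
G01 X182.9332 Y73.5233 F1610
G01 X180.7591 Y76.7769
G01 X177.5055 Y78.9510
G01 X173.6675 Y79.7144
G01 X169.8295 Y78.9510
G01 X166.5759 Y76.7769
G01 X164.4018 Y73.5233
G01 X163.6384 Y69.6853
G01 X164.4018 Y65.8473
G01 X166.5759 Y62.5937
G01 X169.8295 Y60.4196
G01 X173.6675 Y59.6562
G01 X177.5055 Y60.4196
G01 X180.7591 Y62.5937
G01 X182.9332 Y65.8473
G01 X183.6966 Y69.6853
M5
G00 X278.1564 Y83.6158
M3 S600
G01 X113.0729 Y60.7594 F1610
G01 X44.2637 Y23.8481
G01 X96.9684 Y82.3332
G01 X205.2043 Y85.4327
G01 X319.8532 Y151.6459
G01 X278.1564 Y83.6158
M5
G00 X59.9044 Y46.3451
M3 S852
G01 X52.5631 Y17.5276 F1041
G01 X22.8874 Y15.6045
G01 X11.8882 Y43.2335
G01 X34.7660 Y62.2323
G01 X59.9044 Y46.3451
M5
G00 X155.2320 Y103.0727
M3 S600
G01 X151.4849 Y67.0931 F1610
G01 X118.4520 Y52.3484
G01 X89.1664 Y73.5833
G01 X92.9135 Y109.5629
G01 X125.9464 Y124.3076
G01 X155.2320 Y103.0727
M5
G00 X0.0000 Y0.0000

Since the viewBox matches the mm dimensions, user units are millimetres directly. The only transform is the Y-flip y_m = 163.9088 − y_svg.

Shape 1 is a open polyline drawn with `<polyline>`. Its stroke #008000 means score at S600, F1610. After flipping Y the toolpath is (190.5338,29.3955) → (136.9212,52.5007) → (198.3603,115.9644) → (73.4554,38.2253) → (113.5299,141.8102) → (148.1883,125.1342).

Shape 2 is a regular polygon drawn with `<polygon>`. Its stroke #0000ff means cut at S852, F1041. After flipping Y the toolpath is (113.6587,151.8703) → (157.6502,157.9649) → (184.9241,122.9144) → (168.2065,81.7693) → (124.2150,75.6747) → (96.9411,110.7252) → (113.6587,151.8703), returning to the start.

Shape 3 is a circle drawn with `<circle>`. Its stroke #008000 means score at S600, F1610. After flipping Y the toolpath is (183.6966,69.6853) → (182.9332,73.5233) → (180.7591,76.7769) → (177.5055,78.9510) → (173.6675,79.7144) → (169.8295,78.9510) → (166.5759,76.7769) → (164.4018,73.5233) → (163.6384,69.6853) → (164.4018,65.8473) → (166.5759,62.5937) → (169.8295,60.4196) → (173.6675,59.6562) → (177.5055,60.4196) → (180.7591,62.5937) → (182.9332,65.8473) → (183.6966,69.6853), returning to the start.

Shape 4 is a closed polygon drawn with `<polygon>`. Its stroke #008000 means score at S600, F1610. After flipping Y the toolpath is (278.1564,83.6158) → (113.0729,60.7594) → (44.2637,23.8481) → (96.9684,82.3332) → (205.2043,85.4327) → (319.8532,151.6459) → (278.1564,83.6158), returning to the start.

Shape 5 is a regular polygon drawn with `<path>`. Its stroke #0000ff means cut at S852, F1041. After flipping Y the toolpath is (59.9044,46.3451) → (52.5631,17.5276) → (22.8874,15.6045) → (11.8882,43.2335) → (34.7660,62.2323) → (59.9044,46.3451), returning to the start.

Shape 6 is a regular polygon drawn with `<polygon>`. Its stroke #008000 means score at S600, F1610. After flipping Y the toolpath is (155.2320,103.0727) → (151.4849,67.0931) → (118.4520,52.3484) → (89.1664,73.5833) → (92.9135,109.5629) → (125.9464,124.3076) → (155.2320,103.0727), returning to the start.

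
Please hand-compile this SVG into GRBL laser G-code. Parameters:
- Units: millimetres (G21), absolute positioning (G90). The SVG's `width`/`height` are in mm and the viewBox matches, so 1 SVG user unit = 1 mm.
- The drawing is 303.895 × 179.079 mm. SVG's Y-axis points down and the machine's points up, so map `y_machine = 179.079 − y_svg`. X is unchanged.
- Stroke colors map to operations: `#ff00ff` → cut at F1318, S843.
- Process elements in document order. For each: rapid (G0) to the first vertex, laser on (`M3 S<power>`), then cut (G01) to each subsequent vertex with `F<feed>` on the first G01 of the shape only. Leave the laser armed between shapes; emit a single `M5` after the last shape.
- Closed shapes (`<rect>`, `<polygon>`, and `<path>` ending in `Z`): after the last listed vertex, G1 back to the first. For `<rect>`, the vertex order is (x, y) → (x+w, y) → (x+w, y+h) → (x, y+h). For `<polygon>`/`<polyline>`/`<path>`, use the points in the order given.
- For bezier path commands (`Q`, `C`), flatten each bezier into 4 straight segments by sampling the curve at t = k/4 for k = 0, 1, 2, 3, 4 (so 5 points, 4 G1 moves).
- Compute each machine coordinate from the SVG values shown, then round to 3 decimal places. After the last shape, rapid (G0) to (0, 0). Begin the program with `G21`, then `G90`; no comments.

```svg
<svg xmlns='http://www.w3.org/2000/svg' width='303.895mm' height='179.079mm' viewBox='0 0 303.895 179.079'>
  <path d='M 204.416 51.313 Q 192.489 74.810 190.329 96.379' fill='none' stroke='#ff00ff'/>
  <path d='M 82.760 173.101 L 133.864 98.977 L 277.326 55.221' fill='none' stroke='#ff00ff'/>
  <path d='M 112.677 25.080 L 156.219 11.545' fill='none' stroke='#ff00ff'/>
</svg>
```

G21
G90
G0 X204.416 Y127.766
M3 S843
G01 X199.063 Y116.138 F1318
G01 X194.931 Y104.751
G01 X192.019 Y93.605
G01 X190.329 Y82.700
G0 X82.760 Y5.978
M3 S843
G01 X133.864 Y80.102 F1318
G01 X277.326 Y123.858
G0 X112.677 Y153.999
M3 S843
G01 X156.219 Y167.534 F1318
M5
G0 X0.000 Y0.000

1 u = 1 mm; y_m = 179.079 − y.

[1] `<path>` quadratic bezier, #ff00ff→cut S843 F1318: (204.416,127.766) → (199.063,116.138) → (194.931,104.751) → (192.019,93.605) → (190.329,82.700)

[2] `<path>` open polyline, #ff00ff→cut S843 F1318: (82.760,5.978) → (133.864,80.102) → (277.326,123.858)

[3] `<path>` line segment, #ff00ff→cut S843 F1318: (112.677,153.999) → (156.219,167.534)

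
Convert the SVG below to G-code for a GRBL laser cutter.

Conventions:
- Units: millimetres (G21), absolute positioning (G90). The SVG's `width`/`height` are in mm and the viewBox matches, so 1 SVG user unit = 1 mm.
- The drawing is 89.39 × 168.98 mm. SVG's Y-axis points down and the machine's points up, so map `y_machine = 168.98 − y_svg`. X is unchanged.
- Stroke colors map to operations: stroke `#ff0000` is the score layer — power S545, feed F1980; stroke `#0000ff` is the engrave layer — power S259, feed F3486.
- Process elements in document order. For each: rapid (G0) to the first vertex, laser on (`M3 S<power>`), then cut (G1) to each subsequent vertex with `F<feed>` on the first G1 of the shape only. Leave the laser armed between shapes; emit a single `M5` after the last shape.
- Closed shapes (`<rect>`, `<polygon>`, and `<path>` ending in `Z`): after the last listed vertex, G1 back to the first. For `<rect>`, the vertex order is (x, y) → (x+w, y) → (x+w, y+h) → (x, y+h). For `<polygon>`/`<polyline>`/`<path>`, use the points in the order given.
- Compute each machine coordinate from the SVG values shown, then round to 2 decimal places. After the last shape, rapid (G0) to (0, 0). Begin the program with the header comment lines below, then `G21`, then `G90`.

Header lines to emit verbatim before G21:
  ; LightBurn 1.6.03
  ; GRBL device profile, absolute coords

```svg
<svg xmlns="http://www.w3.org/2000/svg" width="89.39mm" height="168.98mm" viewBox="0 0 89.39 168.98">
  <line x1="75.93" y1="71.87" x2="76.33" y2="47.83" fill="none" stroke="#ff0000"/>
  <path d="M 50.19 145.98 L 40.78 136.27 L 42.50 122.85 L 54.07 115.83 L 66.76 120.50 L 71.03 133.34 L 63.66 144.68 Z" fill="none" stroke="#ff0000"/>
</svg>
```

1 u = 1 mm; y_m = 168.98 − y.

[1] `<line>` line segment, #ff0000→score S545 F1980: (75.93,97.11) → (76.33,121.15)

[2] `<path>` regular polygon, #ff0000→score S545 F1980: (50.19,23.00) → (40.78,32.71) → (42.50,46.13) → (54.07,53.15) → (66.76,48.48) → (71.03,35.64) → (63.66,24.30) → (50.19,23.00) (closed)

; LightBurn 1.6.03
; GRBL device profile, absolute coords
G21
G90
G0 X75.93 Y97.11
M3 S545
G1 X76.33 Y121.15 F1980
G0 X50.19 Y23.00
M3 S545
G1 X40.78 Y32.71 F1980
G1 X42.50 Y46.13
G1 X54.07 Y53.15
G1 X66.76 Y48.48
G1 X71.03 Y35.64
G1 X63.66 Y24.30
G1 X50.19 Y23.00
M5
G0 X0.00 Y0.00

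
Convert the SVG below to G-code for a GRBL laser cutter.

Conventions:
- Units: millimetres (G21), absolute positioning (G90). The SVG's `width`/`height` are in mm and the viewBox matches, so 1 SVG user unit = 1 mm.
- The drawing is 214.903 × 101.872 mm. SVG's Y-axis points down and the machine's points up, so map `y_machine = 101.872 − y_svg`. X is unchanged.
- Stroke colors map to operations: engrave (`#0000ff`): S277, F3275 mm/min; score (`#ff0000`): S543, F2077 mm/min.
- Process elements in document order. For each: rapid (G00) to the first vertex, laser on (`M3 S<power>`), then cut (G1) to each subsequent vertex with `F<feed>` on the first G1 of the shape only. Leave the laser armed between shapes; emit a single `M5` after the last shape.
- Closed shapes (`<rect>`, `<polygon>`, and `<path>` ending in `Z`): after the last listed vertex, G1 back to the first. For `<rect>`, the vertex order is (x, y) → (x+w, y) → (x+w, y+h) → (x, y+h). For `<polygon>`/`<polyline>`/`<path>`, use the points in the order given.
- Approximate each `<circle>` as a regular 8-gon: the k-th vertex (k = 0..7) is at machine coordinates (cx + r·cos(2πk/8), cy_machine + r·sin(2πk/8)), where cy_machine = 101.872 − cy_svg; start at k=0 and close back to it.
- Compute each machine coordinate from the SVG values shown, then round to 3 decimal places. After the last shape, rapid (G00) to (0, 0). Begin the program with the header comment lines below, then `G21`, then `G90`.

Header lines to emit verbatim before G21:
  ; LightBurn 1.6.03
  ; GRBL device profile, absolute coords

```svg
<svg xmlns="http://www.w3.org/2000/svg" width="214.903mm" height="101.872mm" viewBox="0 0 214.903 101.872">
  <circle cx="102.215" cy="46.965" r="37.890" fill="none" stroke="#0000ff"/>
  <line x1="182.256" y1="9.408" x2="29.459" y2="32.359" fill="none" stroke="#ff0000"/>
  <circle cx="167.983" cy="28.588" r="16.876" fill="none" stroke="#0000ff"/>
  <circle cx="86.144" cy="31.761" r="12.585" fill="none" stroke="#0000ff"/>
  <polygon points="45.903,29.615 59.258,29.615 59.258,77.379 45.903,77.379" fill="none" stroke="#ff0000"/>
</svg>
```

1 u = 1 mm; y_m = 101.872 − y.

[1] `<circle>` circle, #0000ff→engrave S277 F3275: (140.105,54.907) → (129.007,81.699) → (102.215,92.797) → (75.423,81.699) → (64.325,54.907) → (75.423,28.115) → (102.215,17.017) → (129.007,28.115) → (140.105,54.907) (closed)

[2] `<line>` line segment, #ff0000→score S543 F2077: (182.256,92.464) → (29.459,69.513)

[3] `<circle>` circle, #0000ff→engrave S277 F3275: (184.859,73.284) → (179.916,85.217) → (167.983,90.160) → (156.050,85.217) → (151.107,73.284) → (156.050,61.351) → (167.983,56.408) → (179.916,61.351) → (184.859,73.284) (closed)

[4] `<circle>` circle, #0000ff→engrave S277 F3275: (98.729,70.111) → (95.043,79.010) → (86.144,82.696) → (77.245,79.010) → (73.559,70.111) → (77.245,61.212) → (86.144,57.526) → (95.043,61.212) → (98.729,70.111) (closed)

[5] `<polygon>` rectangle, #ff0000→score S543 F2077: (45.903,72.257) → (59.258,72.257) → (59.258,24.493) → (45.903,24.493) → (45.903,72.257) (closed)

; LightBurn 1.6.03
; GRBL device profile, absolute coords
G21
G90
G00 X140.105 Y54.907
M3 S277
G1 X129.007 Y81.699 F3275
G1 X102.215 Y92.797
G1 X75.423 Y81.699
G1 X64.325 Y54.907
G1 X75.423 Y28.115
G1 X102.215 Y17.017
G1 X129.007 Y28.115
G1 X140.105 Y54.907
G00 X182.256 Y92.464
M3 S543
G1 X29.459 Y69.513 F2077
G00 X184.859 Y73.284
M3 S277
G1 X179.916 Y85.217 F3275
G1 X167.983 Y90.160
G1 X156.050 Y85.217
G1 X151.107 Y73.284
G1 X156.050 Y61.351
G1 X167.983 Y56.408
G1 X179.916 Y61.351
G1 X184.859 Y73.284
G00 X98.729 Y70.111
M3 S277
G1 X95.043 Y79.010 F3275
G1 X86.144 Y82.696
G1 X77.245 Y79.010
G1 X73.559 Y70.111
G1 X77.245 Y61.212
G1 X86.144 Y57.526
G1 X95.043 Y61.212
G1 X98.729 Y70.111
G00 X45.903 Y72.257
M3 S543
G1 X59.258 Y72.257 F2077
G1 X59.258 Y24.493
G1 X45.903 Y24.493
G1 X45.903 Y72.257
M5
G00 X0.000 Y0.000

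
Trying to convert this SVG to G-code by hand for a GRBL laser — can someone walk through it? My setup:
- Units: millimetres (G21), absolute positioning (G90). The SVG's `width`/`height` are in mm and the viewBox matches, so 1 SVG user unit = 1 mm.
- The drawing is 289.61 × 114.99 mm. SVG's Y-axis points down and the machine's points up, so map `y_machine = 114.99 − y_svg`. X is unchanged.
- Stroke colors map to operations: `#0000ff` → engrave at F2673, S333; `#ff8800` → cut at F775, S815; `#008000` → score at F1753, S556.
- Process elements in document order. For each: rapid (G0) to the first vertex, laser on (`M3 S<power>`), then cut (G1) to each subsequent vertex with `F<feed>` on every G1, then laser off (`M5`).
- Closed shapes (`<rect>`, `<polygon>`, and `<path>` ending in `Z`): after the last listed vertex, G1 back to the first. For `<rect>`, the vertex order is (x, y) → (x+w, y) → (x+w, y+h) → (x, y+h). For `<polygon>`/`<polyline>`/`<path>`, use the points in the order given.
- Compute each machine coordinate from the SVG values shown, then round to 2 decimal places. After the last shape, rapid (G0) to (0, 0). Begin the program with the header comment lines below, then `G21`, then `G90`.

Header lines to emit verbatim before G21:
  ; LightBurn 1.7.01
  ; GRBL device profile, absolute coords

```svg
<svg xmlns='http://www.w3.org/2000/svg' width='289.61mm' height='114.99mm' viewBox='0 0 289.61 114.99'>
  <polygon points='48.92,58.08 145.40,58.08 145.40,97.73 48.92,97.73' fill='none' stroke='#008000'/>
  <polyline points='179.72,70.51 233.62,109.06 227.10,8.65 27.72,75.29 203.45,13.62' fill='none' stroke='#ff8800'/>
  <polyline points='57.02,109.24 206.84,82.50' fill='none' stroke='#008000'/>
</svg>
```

; LightBurn 1.7.01
; GRBL device profile, absolute coords
G21
G90
G0 X48.92 Y56.91
M3 S556
G1 X145.40 Y56.91 F1753
G1 X145.40 Y17.26 F1753
G1 X48.92 Y17.26 F1753
G1 X48.92 Y56.91 F1753
M5
G0 X179.72 Y44.48
M3 S815
G1 X233.62 Y5.93 F775
G1 X227.10 Y106.34 F775
G1 X27.72 Y39.70 F775
G1 X203.45 Y101.37 F775
M5
G0 X57.02 Y5.75
M3 S556
G1 X206.84 Y32.49 F1753
M5
G0 X0.00 Y0.00

1 u = 1 mm; y_m = 114.99 − y.

[1] `<polygon>` rectangle, #008000→score S556 F1753: (48.92,56.91) → (145.40,56.91) → (145.40,17.26) → (48.92,17.26) → (48.92,56.91) (closed)

[2] `<polyline>` open polyline, #ff8800→cut S815 F775: (179.72,44.48) → (233.62,5.93) → (227.10,106.34) → (27.72,39.70) → (203.45,101.37)

[3] `<polyline>` line segment, #008000→score S556 F1753: (57.02,5.75) → (206.84,32.49)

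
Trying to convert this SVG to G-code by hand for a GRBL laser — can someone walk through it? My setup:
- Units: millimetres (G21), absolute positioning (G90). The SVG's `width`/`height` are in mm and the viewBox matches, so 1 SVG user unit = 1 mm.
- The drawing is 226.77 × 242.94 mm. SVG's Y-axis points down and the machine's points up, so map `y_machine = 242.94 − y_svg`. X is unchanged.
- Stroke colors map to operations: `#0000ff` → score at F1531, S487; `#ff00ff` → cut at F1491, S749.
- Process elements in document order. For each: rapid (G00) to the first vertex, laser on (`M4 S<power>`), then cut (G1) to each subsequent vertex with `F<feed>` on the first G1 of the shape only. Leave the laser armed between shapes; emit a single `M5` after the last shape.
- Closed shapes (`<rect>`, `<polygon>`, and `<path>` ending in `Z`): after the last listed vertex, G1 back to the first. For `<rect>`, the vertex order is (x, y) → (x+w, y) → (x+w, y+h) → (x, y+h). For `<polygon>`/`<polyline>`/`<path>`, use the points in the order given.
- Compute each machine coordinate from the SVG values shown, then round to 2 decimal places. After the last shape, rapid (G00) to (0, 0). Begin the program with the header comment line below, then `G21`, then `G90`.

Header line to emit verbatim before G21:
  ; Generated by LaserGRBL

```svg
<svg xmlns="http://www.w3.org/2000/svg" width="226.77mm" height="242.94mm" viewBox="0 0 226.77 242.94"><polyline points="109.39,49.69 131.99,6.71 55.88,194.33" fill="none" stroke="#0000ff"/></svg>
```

viewBox `0 0 226.77 242.94` with mm width/height → 1 unit = 1 mm. Flip: y_m = 242.94 − y_svg.

**Shape 1** — `<polyline>` open polyline, stroke `#0000ff` → score (S487, F1531). Machine vertices: (109.39,193.25) → (131.99,236.23) → (55.88,48.61). Open path.

; Generated by LaserGRBL
G21
G90
G00 X109.39 Y193.25
M4 S487
G1 X131.99 Y236.23 F1531
G1 X55.88 Y48.61
M5
G00 X0.00 Y0.00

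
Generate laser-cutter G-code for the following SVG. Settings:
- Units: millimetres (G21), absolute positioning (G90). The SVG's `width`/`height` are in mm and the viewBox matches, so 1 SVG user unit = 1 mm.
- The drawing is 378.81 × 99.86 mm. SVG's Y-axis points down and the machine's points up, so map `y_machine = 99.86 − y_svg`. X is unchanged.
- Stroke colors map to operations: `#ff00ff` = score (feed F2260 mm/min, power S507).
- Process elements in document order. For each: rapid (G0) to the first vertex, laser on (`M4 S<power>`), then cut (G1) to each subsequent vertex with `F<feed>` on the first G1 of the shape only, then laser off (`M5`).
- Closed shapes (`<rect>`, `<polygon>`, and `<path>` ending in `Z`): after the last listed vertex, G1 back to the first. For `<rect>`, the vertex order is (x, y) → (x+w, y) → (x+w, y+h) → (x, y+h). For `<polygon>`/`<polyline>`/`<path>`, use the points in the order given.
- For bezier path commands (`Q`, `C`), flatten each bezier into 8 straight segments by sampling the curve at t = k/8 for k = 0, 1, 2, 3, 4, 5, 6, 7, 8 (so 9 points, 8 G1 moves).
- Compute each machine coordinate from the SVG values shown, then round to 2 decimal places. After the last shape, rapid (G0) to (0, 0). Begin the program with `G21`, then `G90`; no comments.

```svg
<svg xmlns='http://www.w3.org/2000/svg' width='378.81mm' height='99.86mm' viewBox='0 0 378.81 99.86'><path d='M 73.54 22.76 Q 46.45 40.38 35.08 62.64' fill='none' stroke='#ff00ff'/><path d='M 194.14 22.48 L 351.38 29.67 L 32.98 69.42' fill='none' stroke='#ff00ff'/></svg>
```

G21
G90
G0 X73.54 Y77.10
M4 S507
G1 X67.01 Y72.62 F2260
G1 X60.98 Y68.00
G1 X55.43 Y63.23
G1 X50.38 Y58.32
G1 X45.82 Y53.26
G1 X41.75 Y48.06
G1 X38.17 Y42.71
G1 X35.08 Y37.22
M5
G0 X194.14 Y77.38
M4 S507
G1 X351.38 Y70.19 F2260
G1 X32.98 Y30.44
M5
G0 X0.00 Y0.00

viewBox `0 0 378.81 99.86` with mm width/height → 1 unit = 1 mm. Flip: y_m = 99.86 − y_svg.

**Shape 1** — `<path>` quadratic bezier, stroke `#ff00ff` → score (S507, F2260). Control points (SVG): P0=(73.54,22.76), P1=(46.45,40.38), P2=(35.08,62.64); sampled at t=k/8. Machine vertices: (73.54,77.10) → (67.01,72.62) → (60.98,68.00) → (55.43,63.23) → (50.38,58.32) → (45.82,53.26) → (41.75,48.06) → (38.17,42.71) → (35.08,37.22). Open path.

**Shape 2** — `<path>` open polyline, stroke `#ff00ff` → score (S507, F2260). Machine vertices: (194.14,77.38) → (351.38,70.19) → (32.98,30.44). Open path.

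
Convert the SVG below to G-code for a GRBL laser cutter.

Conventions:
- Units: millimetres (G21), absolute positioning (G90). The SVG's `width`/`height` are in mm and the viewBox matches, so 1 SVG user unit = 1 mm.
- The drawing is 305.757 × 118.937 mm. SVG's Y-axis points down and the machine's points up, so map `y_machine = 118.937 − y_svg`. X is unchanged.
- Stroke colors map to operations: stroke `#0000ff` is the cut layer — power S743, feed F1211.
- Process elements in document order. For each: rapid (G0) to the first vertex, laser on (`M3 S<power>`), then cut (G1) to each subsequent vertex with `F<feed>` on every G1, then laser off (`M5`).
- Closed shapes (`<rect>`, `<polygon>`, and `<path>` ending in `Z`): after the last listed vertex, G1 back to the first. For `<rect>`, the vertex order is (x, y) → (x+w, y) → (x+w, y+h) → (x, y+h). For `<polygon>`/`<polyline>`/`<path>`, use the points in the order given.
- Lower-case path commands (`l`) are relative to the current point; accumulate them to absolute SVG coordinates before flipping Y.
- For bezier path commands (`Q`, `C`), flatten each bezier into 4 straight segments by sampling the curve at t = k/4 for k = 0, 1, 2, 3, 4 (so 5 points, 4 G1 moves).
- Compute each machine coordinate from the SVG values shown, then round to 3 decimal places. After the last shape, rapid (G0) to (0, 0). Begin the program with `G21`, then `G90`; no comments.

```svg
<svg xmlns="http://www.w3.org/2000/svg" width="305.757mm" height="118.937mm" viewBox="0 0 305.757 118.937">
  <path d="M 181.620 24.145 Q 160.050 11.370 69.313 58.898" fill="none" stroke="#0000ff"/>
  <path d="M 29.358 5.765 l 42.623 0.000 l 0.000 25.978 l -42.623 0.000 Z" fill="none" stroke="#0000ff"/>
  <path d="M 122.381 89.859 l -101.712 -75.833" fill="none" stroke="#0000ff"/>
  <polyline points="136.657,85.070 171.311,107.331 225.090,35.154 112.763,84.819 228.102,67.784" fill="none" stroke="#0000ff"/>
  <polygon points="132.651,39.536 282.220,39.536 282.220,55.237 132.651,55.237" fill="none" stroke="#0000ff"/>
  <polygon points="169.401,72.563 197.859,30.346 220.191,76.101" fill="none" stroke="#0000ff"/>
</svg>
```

G21
G90
G0 X181.620 Y94.792
M3 S743
G1 X166.512 Y97.411 F1211
G1 X142.758 Y92.491 F1211
G1 X110.359 Y80.034 F1211
G1 X69.313 Y60.039 F1211
M5
G0 X29.358 Y113.172
M3 S743
G1 X71.981 Y113.172 F1211
G1 X71.981 Y87.194 F1211
G1 X29.358 Y87.194 F1211
G1 X29.358 Y113.172 F1211
M5
G0 X122.381 Y29.078
M3 S743
G1 X20.669 Y104.911 F1211
M5
G0 X136.657 Y33.867
M3 S743
G1 X171.311 Y11.606 F1211
G1 X225.090 Y83.783 F1211
G1 X112.763 Y34.118 F1211
G1 X228.102 Y51.153 F1211
M5
G0 X132.651 Y79.401
M3 S743
G1 X282.220 Y79.401 F1211
G1 X282.220 Y63.700 F1211
G1 X132.651 Y63.700 F1211
G1 X132.651 Y79.401 F1211
M5
G0 X169.401 Y46.374
M3 S743
G1 X197.859 Y88.591 F1211
G1 X220.191 Y42.836 F1211
G1 X169.401 Y46.374 F1211
M5
G0 X0.000 Y0.000

viewBox `0 0 305.757 118.937` with mm width/height → 1 unit = 1 mm. Flip: y_m = 118.937 − y_svg.

**Shape 1** — `<path>` quadratic bezier, stroke `#0000ff` → cut (S743, F1211). Control points (SVG): P0=(181.620,24.145), P1=(160.050,11.370), P2=(69.313,58.898); sampled at t=k/4. Machine vertices: (181.620,94.792) → (166.512,97.411) → (142.758,92.491) → (110.359,80.034) → (69.313,60.039). Open path.

**Shape 2** — `<path>` rectangle, stroke `#0000ff` → cut (S743, F1211). Machine vertices: (29.358,113.172) → (71.981,113.172) → (71.981,87.194) → (29.358,87.194) → (29.358,113.172). Closed: final G1 returns to the first vertex.

**Shape 3** — `<path>` line segment, stroke `#0000ff` → cut (S743, F1211). Machine vertices: (122.381,29.078) → (20.669,104.911). Open path.

**Shape 4** — `<polyline>` open polyline, stroke `#0000ff` → cut (S743, F1211). Machine vertices: (136.657,33.867) → (171.311,11.606) → (225.090,83.783) → (112.763,34.118) → (228.102,51.153). Open path.

**Shape 5** — `<polygon>` rectangle, stroke `#0000ff` → cut (S743, F1211). Machine vertices: (132.651,79.401) → (282.220,79.401) → (282.220,63.700) → (132.651,63.700) → (132.651,79.401). Closed: final G1 returns to the first vertex.

**Shape 6** — `<polygon>` regular polygon, stroke `#0000ff` → cut (S743, F1211). Machine vertices: (169.401,46.374) → (197.859,88.591) → (220.191,42.836) → (169.401,46.374). Closed: final G1 returns to the first vertex.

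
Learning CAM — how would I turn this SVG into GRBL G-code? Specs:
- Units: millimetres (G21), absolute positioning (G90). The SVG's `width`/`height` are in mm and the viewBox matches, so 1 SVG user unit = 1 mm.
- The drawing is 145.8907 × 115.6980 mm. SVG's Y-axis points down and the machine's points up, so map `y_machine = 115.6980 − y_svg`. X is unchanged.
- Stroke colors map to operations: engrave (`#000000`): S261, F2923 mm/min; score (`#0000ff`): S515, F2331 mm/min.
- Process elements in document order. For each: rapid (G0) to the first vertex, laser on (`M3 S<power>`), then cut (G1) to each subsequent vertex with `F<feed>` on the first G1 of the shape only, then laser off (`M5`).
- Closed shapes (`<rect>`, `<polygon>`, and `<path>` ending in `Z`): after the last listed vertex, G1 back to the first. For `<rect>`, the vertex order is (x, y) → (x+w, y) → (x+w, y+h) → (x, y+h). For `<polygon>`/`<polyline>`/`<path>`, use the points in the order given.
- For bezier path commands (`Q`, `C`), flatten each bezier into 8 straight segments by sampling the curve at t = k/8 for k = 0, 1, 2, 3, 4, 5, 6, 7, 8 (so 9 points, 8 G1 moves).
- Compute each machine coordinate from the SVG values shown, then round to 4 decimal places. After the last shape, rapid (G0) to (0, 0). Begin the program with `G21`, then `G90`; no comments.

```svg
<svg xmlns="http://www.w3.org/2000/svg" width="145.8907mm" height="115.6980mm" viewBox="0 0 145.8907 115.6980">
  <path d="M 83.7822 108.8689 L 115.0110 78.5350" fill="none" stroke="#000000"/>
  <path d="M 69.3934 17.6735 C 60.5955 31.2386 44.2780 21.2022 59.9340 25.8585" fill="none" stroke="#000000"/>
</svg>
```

1 u = 1 mm; y_m = 115.6980 − y.

[1] `<path>` line segment, #000000→engrave S261 F2923: (83.7822,6.8291) → (115.0110,37.1630)

[2] `<path>` cubic bezier, #000000→engrave S261 F2923: (69.3934,98.0245) → (65.8188,93.9691) → (62.0021,91.6776) → (58.4061,90.7012) → (55.4935,90.5912) → (53.7272,90.8988) → (53.5700,91.1752) → (55.4846,90.9717) → (59.9340,89.8395)

G21
G90
G0 X83.7822 Y6.8291
M3 S261
G1 X115.0110 Y37.1630 F2923
M5
G0 X69.3934 Y98.0245
M3 S261
G1 X65.8188 Y93.9691 F2923
G1 X62.0021 Y91.6776
G1 X58.4061 Y90.7012
G1 X55.4935 Y90.5912
G1 X53.7272 Y90.8988
G1 X53.5700 Y91.1752
G1 X55.4846 Y90.9717
G1 X59.9340 Y89.8395
M5
G0 X0.0000 Y0.0000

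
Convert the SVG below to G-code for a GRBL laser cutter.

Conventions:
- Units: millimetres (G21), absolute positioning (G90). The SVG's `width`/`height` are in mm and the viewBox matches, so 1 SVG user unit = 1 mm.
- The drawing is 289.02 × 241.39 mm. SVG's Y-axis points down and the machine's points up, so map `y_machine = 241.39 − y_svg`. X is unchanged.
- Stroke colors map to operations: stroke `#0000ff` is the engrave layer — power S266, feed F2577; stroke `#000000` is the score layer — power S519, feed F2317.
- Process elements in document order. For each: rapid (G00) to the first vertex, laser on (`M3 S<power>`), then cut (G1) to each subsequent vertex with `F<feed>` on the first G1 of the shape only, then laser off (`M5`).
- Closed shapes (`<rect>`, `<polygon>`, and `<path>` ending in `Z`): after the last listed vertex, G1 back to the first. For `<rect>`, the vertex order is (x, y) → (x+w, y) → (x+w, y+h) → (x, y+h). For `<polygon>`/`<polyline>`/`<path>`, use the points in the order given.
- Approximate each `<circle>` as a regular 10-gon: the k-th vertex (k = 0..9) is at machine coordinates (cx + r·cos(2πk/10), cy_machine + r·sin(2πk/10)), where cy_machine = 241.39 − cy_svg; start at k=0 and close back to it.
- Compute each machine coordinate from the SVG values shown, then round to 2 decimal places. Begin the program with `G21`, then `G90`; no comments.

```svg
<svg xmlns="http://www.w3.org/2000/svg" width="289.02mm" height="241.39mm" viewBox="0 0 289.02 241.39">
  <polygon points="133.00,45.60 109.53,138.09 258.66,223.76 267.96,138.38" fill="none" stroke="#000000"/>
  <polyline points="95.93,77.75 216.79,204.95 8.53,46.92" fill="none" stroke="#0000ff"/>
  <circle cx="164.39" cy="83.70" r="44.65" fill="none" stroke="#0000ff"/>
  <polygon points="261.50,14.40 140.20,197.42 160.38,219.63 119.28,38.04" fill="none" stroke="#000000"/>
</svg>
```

1 u = 1 mm; y_m = 241.39 − y.

[1] `<polygon>` closed polygon, #000000→score S519 F2317: (133.00,195.79) → (109.53,103.30) → (258.66,17.63) → (267.96,103.01) → (133.00,195.79) (closed)

[2] `<polyline>` open polyline, #0000ff→engrave S266 F2577: (95.93,163.64) → (216.79,36.44) → (8.53,194.47)

[3] `<circle>` circle, #0000ff→engrave S266 F2577: (209.04,157.69) → (200.51,183.93) → (178.19,200.15) → (150.59,200.15) → (128.27,183.93) → (119.74,157.69) → (128.27,131.45) → (150.59,115.23) → (178.19,115.23) → (200.51,131.45) → (209.04,157.69) (closed)

[4] `<polygon>` closed polygon, #000000→score S519 F2317: (261.50,226.99) → (140.20,43.97) → (160.38,21.76) → (119.28,203.35) → (261.50,226.99) (closed)

G21
G90
G00 X133.00 Y195.79
M3 S519
G1 X109.53 Y103.30 F2317
G1 X258.66 Y17.63
G1 X267.96 Y103.01
G1 X133.00 Y195.79
M5
G00 X95.93 Y163.64
M3 S266
G1 X216.79 Y36.44 F2577
G1 X8.53 Y194.47
M5
G00 X209.04 Y157.69
M3 S266
G1 X200.51 Y183.93 F2577
G1 X178.19 Y200.15
G1 X150.59 Y200.15
G1 X128.27 Y183.93
G1 X119.74 Y157.69
G1 X128.27 Y131.45
G1 X150.59 Y115.23
G1 X178.19 Y115.23
G1 X200.51 Y131.45
G1 X209.04 Y157.69
M5
G00 X261.50 Y226.99
M3 S519
G1 X140.20 Y43.97 F2317
G1 X160.38 Y21.76
G1 X119.28 Y203.35
G1 X261.50 Y226.99
M5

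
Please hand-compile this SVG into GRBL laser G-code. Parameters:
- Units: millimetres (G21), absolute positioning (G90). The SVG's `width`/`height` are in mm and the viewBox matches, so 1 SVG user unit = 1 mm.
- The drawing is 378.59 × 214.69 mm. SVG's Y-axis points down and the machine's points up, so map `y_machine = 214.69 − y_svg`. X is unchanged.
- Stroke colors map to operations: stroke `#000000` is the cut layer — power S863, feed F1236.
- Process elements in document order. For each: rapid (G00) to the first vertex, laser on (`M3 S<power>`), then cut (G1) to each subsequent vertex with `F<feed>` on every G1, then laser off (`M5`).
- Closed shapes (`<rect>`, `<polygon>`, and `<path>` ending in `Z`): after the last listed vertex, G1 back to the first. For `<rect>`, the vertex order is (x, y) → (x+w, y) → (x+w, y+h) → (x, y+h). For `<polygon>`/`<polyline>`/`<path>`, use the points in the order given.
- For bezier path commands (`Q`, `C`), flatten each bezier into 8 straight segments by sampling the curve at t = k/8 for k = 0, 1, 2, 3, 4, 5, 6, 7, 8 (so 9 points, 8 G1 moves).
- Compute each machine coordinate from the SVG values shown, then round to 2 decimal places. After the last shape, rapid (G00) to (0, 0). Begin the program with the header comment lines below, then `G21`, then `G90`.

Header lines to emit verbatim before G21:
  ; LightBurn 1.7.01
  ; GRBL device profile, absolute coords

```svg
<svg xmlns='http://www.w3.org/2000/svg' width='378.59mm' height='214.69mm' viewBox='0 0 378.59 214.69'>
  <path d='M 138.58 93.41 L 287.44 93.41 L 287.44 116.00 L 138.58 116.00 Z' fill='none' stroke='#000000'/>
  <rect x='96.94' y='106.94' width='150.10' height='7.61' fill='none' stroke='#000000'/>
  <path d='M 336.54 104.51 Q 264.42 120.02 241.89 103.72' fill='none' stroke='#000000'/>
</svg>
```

; LightBurn 1.7.01
; GRBL device profile, absolute coords
G21
G90
G00 X138.58 Y121.28
M3 S863
G1 X287.44 Y121.28 F1236
G1 X287.44 Y98.69 F1236
G1 X138.58 Y98.69 F1236
G1 X138.58 Y121.28 F1236
M5
G00 X96.94 Y107.75
M3 S863
G1 X247.04 Y107.75 F1236
G1 X247.04 Y100.14 F1236
G1 X96.94 Y100.14 F1236
G1 X96.94 Y107.75 F1236
M5
G00 X336.54 Y110.18
M3 S863
G1 X319.28 Y106.80 F1236
G1 X303.58 Y104.41 F1236
G1 X289.42 Y103.02 F1236
G1 X276.82 Y102.62 F1236
G1 X265.76 Y103.22 F1236
G1 X256.25 Y104.81 F1236
G1 X248.30 Y107.39 F1236
G1 X241.89 Y110.97 F1236
M5
G00 X0.00 Y0.00

viewBox `0 0 378.59 214.69` with mm width/height → 1 unit = 1 mm. Flip: y_m = 214.69 − y_svg.

**Shape 1** — `<path>` rectangle, stroke `#000000` → cut (S863, F1236). Machine vertices: (138.58,121.28) → (287.44,121.28) → (287.44,98.69) → (138.58,98.69) → (138.58,121.28). Closed: final G1 returns to the first vertex.

**Shape 2** — `<rect>` rectangle, stroke `#000000` → cut (S863, F1236). Machine vertices: (96.94,107.75) → (247.04,107.75) → (247.04,100.14) → (96.94,100.14) → (96.94,107.75). Closed: final G1 returns to the first vertex.

**Shape 3** — `<path>` quadratic bezier, stroke `#000000` → cut (S863, F1236). Control points (SVG): P0=(336.54,104.51), P1=(264.42,120.02), P2=(241.89,103.72); sampled at t=k/8. Machine vertices: (336.54,110.18) → (319.28,106.80) → (303.58,104.41) → (289.42,103.02) → (276.82,102.62) → (265.76,103.22) → (256.25,104.81) → (248.30,107.39) → (241.89,110.97). Open path.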